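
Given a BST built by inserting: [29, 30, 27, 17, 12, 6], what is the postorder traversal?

Tree insertion order: [29, 30, 27, 17, 12, 6]
Tree (level-order array): [29, 27, 30, 17, None, None, None, 12, None, 6]
Postorder traversal: [6, 12, 17, 27, 30, 29]


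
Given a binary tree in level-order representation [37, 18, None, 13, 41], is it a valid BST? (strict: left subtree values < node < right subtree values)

Level-order array: [37, 18, None, 13, 41]
Validate using subtree bounds (lo, hi): at each node, require lo < value < hi,
then recurse left with hi=value and right with lo=value.
Preorder trace (stopping at first violation):
  at node 37 with bounds (-inf, +inf): OK
  at node 18 with bounds (-inf, 37): OK
  at node 13 with bounds (-inf, 18): OK
  at node 41 with bounds (18, 37): VIOLATION
Node 41 violates its bound: not (18 < 41 < 37).
Result: Not a valid BST


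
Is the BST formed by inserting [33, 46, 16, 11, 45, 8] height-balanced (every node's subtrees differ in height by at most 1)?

Tree (level-order array): [33, 16, 46, 11, None, 45, None, 8]
Definition: a tree is height-balanced if, at every node, |h(left) - h(right)| <= 1 (empty subtree has height -1).
Bottom-up per-node check:
  node 8: h_left=-1, h_right=-1, diff=0 [OK], height=0
  node 11: h_left=0, h_right=-1, diff=1 [OK], height=1
  node 16: h_left=1, h_right=-1, diff=2 [FAIL (|1--1|=2 > 1)], height=2
  node 45: h_left=-1, h_right=-1, diff=0 [OK], height=0
  node 46: h_left=0, h_right=-1, diff=1 [OK], height=1
  node 33: h_left=2, h_right=1, diff=1 [OK], height=3
Node 16 violates the condition: |1 - -1| = 2 > 1.
Result: Not balanced


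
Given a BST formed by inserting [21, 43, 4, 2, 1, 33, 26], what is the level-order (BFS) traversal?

Tree insertion order: [21, 43, 4, 2, 1, 33, 26]
Tree (level-order array): [21, 4, 43, 2, None, 33, None, 1, None, 26]
BFS from the root, enqueuing left then right child of each popped node:
  queue [21] -> pop 21, enqueue [4, 43], visited so far: [21]
  queue [4, 43] -> pop 4, enqueue [2], visited so far: [21, 4]
  queue [43, 2] -> pop 43, enqueue [33], visited so far: [21, 4, 43]
  queue [2, 33] -> pop 2, enqueue [1], visited so far: [21, 4, 43, 2]
  queue [33, 1] -> pop 33, enqueue [26], visited so far: [21, 4, 43, 2, 33]
  queue [1, 26] -> pop 1, enqueue [none], visited so far: [21, 4, 43, 2, 33, 1]
  queue [26] -> pop 26, enqueue [none], visited so far: [21, 4, 43, 2, 33, 1, 26]
Result: [21, 4, 43, 2, 33, 1, 26]


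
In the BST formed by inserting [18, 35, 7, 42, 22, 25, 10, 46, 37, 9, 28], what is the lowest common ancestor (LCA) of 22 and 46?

Tree insertion order: [18, 35, 7, 42, 22, 25, 10, 46, 37, 9, 28]
Tree (level-order array): [18, 7, 35, None, 10, 22, 42, 9, None, None, 25, 37, 46, None, None, None, 28]
In a BST, the LCA of p=22, q=46 is the first node v on the
root-to-leaf path with p <= v <= q (go left if both < v, right if both > v).
Walk from root:
  at 18: both 22 and 46 > 18, go right
  at 35: 22 <= 35 <= 46, this is the LCA
LCA = 35


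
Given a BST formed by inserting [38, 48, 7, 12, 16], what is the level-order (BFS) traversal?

Tree insertion order: [38, 48, 7, 12, 16]
Tree (level-order array): [38, 7, 48, None, 12, None, None, None, 16]
BFS from the root, enqueuing left then right child of each popped node:
  queue [38] -> pop 38, enqueue [7, 48], visited so far: [38]
  queue [7, 48] -> pop 7, enqueue [12], visited so far: [38, 7]
  queue [48, 12] -> pop 48, enqueue [none], visited so far: [38, 7, 48]
  queue [12] -> pop 12, enqueue [16], visited so far: [38, 7, 48, 12]
  queue [16] -> pop 16, enqueue [none], visited so far: [38, 7, 48, 12, 16]
Result: [38, 7, 48, 12, 16]


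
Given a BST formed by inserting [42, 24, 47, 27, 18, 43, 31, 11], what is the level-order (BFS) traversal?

Tree insertion order: [42, 24, 47, 27, 18, 43, 31, 11]
Tree (level-order array): [42, 24, 47, 18, 27, 43, None, 11, None, None, 31]
BFS from the root, enqueuing left then right child of each popped node:
  queue [42] -> pop 42, enqueue [24, 47], visited so far: [42]
  queue [24, 47] -> pop 24, enqueue [18, 27], visited so far: [42, 24]
  queue [47, 18, 27] -> pop 47, enqueue [43], visited so far: [42, 24, 47]
  queue [18, 27, 43] -> pop 18, enqueue [11], visited so far: [42, 24, 47, 18]
  queue [27, 43, 11] -> pop 27, enqueue [31], visited so far: [42, 24, 47, 18, 27]
  queue [43, 11, 31] -> pop 43, enqueue [none], visited so far: [42, 24, 47, 18, 27, 43]
  queue [11, 31] -> pop 11, enqueue [none], visited so far: [42, 24, 47, 18, 27, 43, 11]
  queue [31] -> pop 31, enqueue [none], visited so far: [42, 24, 47, 18, 27, 43, 11, 31]
Result: [42, 24, 47, 18, 27, 43, 11, 31]


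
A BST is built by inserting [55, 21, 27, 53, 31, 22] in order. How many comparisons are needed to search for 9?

Search path for 9: 55 -> 21
Found: False
Comparisons: 2


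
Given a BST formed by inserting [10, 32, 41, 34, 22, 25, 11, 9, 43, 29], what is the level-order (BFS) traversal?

Tree insertion order: [10, 32, 41, 34, 22, 25, 11, 9, 43, 29]
Tree (level-order array): [10, 9, 32, None, None, 22, 41, 11, 25, 34, 43, None, None, None, 29]
BFS from the root, enqueuing left then right child of each popped node:
  queue [10] -> pop 10, enqueue [9, 32], visited so far: [10]
  queue [9, 32] -> pop 9, enqueue [none], visited so far: [10, 9]
  queue [32] -> pop 32, enqueue [22, 41], visited so far: [10, 9, 32]
  queue [22, 41] -> pop 22, enqueue [11, 25], visited so far: [10, 9, 32, 22]
  queue [41, 11, 25] -> pop 41, enqueue [34, 43], visited so far: [10, 9, 32, 22, 41]
  queue [11, 25, 34, 43] -> pop 11, enqueue [none], visited so far: [10, 9, 32, 22, 41, 11]
  queue [25, 34, 43] -> pop 25, enqueue [29], visited so far: [10, 9, 32, 22, 41, 11, 25]
  queue [34, 43, 29] -> pop 34, enqueue [none], visited so far: [10, 9, 32, 22, 41, 11, 25, 34]
  queue [43, 29] -> pop 43, enqueue [none], visited so far: [10, 9, 32, 22, 41, 11, 25, 34, 43]
  queue [29] -> pop 29, enqueue [none], visited so far: [10, 9, 32, 22, 41, 11, 25, 34, 43, 29]
Result: [10, 9, 32, 22, 41, 11, 25, 34, 43, 29]


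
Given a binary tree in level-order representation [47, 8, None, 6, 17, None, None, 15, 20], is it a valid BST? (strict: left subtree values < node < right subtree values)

Level-order array: [47, 8, None, 6, 17, None, None, 15, 20]
Validate using subtree bounds (lo, hi): at each node, require lo < value < hi,
then recurse left with hi=value and right with lo=value.
Preorder trace (stopping at first violation):
  at node 47 with bounds (-inf, +inf): OK
  at node 8 with bounds (-inf, 47): OK
  at node 6 with bounds (-inf, 8): OK
  at node 17 with bounds (8, 47): OK
  at node 15 with bounds (8, 17): OK
  at node 20 with bounds (17, 47): OK
No violation found at any node.
Result: Valid BST


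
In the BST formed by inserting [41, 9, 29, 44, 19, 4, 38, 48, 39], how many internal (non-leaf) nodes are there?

Tree built from: [41, 9, 29, 44, 19, 4, 38, 48, 39]
Tree (level-order array): [41, 9, 44, 4, 29, None, 48, None, None, 19, 38, None, None, None, None, None, 39]
Rule: An internal node has at least one child.
Per-node child counts:
  node 41: 2 child(ren)
  node 9: 2 child(ren)
  node 4: 0 child(ren)
  node 29: 2 child(ren)
  node 19: 0 child(ren)
  node 38: 1 child(ren)
  node 39: 0 child(ren)
  node 44: 1 child(ren)
  node 48: 0 child(ren)
Matching nodes: [41, 9, 29, 38, 44]
Count of internal (non-leaf) nodes: 5


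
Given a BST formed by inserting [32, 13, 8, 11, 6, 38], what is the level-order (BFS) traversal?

Tree insertion order: [32, 13, 8, 11, 6, 38]
Tree (level-order array): [32, 13, 38, 8, None, None, None, 6, 11]
BFS from the root, enqueuing left then right child of each popped node:
  queue [32] -> pop 32, enqueue [13, 38], visited so far: [32]
  queue [13, 38] -> pop 13, enqueue [8], visited so far: [32, 13]
  queue [38, 8] -> pop 38, enqueue [none], visited so far: [32, 13, 38]
  queue [8] -> pop 8, enqueue [6, 11], visited so far: [32, 13, 38, 8]
  queue [6, 11] -> pop 6, enqueue [none], visited so far: [32, 13, 38, 8, 6]
  queue [11] -> pop 11, enqueue [none], visited so far: [32, 13, 38, 8, 6, 11]
Result: [32, 13, 38, 8, 6, 11]


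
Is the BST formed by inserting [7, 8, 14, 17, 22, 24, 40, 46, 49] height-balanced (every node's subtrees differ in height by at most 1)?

Tree (level-order array): [7, None, 8, None, 14, None, 17, None, 22, None, 24, None, 40, None, 46, None, 49]
Definition: a tree is height-balanced if, at every node, |h(left) - h(right)| <= 1 (empty subtree has height -1).
Bottom-up per-node check:
  node 49: h_left=-1, h_right=-1, diff=0 [OK], height=0
  node 46: h_left=-1, h_right=0, diff=1 [OK], height=1
  node 40: h_left=-1, h_right=1, diff=2 [FAIL (|-1-1|=2 > 1)], height=2
  node 24: h_left=-1, h_right=2, diff=3 [FAIL (|-1-2|=3 > 1)], height=3
  node 22: h_left=-1, h_right=3, diff=4 [FAIL (|-1-3|=4 > 1)], height=4
  node 17: h_left=-1, h_right=4, diff=5 [FAIL (|-1-4|=5 > 1)], height=5
  node 14: h_left=-1, h_right=5, diff=6 [FAIL (|-1-5|=6 > 1)], height=6
  node 8: h_left=-1, h_right=6, diff=7 [FAIL (|-1-6|=7 > 1)], height=7
  node 7: h_left=-1, h_right=7, diff=8 [FAIL (|-1-7|=8 > 1)], height=8
Node 40 violates the condition: |-1 - 1| = 2 > 1.
Result: Not balanced


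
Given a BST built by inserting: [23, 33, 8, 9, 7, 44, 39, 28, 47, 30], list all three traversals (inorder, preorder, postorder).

Tree insertion order: [23, 33, 8, 9, 7, 44, 39, 28, 47, 30]
Tree (level-order array): [23, 8, 33, 7, 9, 28, 44, None, None, None, None, None, 30, 39, 47]
Inorder (L, root, R): [7, 8, 9, 23, 28, 30, 33, 39, 44, 47]
Preorder (root, L, R): [23, 8, 7, 9, 33, 28, 30, 44, 39, 47]
Postorder (L, R, root): [7, 9, 8, 30, 28, 39, 47, 44, 33, 23]


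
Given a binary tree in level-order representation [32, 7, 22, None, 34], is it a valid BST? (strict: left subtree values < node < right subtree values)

Level-order array: [32, 7, 22, None, 34]
Validate using subtree bounds (lo, hi): at each node, require lo < value < hi,
then recurse left with hi=value and right with lo=value.
Preorder trace (stopping at first violation):
  at node 32 with bounds (-inf, +inf): OK
  at node 7 with bounds (-inf, 32): OK
  at node 34 with bounds (7, 32): VIOLATION
Node 34 violates its bound: not (7 < 34 < 32).
Result: Not a valid BST


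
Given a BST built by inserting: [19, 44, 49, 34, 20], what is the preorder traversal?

Tree insertion order: [19, 44, 49, 34, 20]
Tree (level-order array): [19, None, 44, 34, 49, 20]
Preorder traversal: [19, 44, 34, 20, 49]


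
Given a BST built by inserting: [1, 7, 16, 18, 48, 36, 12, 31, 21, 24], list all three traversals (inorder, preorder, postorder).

Tree insertion order: [1, 7, 16, 18, 48, 36, 12, 31, 21, 24]
Tree (level-order array): [1, None, 7, None, 16, 12, 18, None, None, None, 48, 36, None, 31, None, 21, None, None, 24]
Inorder (L, root, R): [1, 7, 12, 16, 18, 21, 24, 31, 36, 48]
Preorder (root, L, R): [1, 7, 16, 12, 18, 48, 36, 31, 21, 24]
Postorder (L, R, root): [12, 24, 21, 31, 36, 48, 18, 16, 7, 1]


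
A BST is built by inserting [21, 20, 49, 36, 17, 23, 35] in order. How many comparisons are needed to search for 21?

Search path for 21: 21
Found: True
Comparisons: 1


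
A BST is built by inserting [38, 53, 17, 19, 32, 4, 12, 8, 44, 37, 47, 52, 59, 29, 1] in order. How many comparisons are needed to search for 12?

Search path for 12: 38 -> 17 -> 4 -> 12
Found: True
Comparisons: 4


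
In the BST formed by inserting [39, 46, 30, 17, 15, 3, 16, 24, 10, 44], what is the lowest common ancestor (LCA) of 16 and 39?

Tree insertion order: [39, 46, 30, 17, 15, 3, 16, 24, 10, 44]
Tree (level-order array): [39, 30, 46, 17, None, 44, None, 15, 24, None, None, 3, 16, None, None, None, 10]
In a BST, the LCA of p=16, q=39 is the first node v on the
root-to-leaf path with p <= v <= q (go left if both < v, right if both > v).
Walk from root:
  at 39: 16 <= 39 <= 39, this is the LCA
LCA = 39


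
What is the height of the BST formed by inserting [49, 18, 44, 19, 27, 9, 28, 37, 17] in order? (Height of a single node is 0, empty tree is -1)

Insertion order: [49, 18, 44, 19, 27, 9, 28, 37, 17]
Tree (level-order array): [49, 18, None, 9, 44, None, 17, 19, None, None, None, None, 27, None, 28, None, 37]
Compute height bottom-up (empty subtree = -1):
  height(17) = 1 + max(-1, -1) = 0
  height(9) = 1 + max(-1, 0) = 1
  height(37) = 1 + max(-1, -1) = 0
  height(28) = 1 + max(-1, 0) = 1
  height(27) = 1 + max(-1, 1) = 2
  height(19) = 1 + max(-1, 2) = 3
  height(44) = 1 + max(3, -1) = 4
  height(18) = 1 + max(1, 4) = 5
  height(49) = 1 + max(5, -1) = 6
Height = 6


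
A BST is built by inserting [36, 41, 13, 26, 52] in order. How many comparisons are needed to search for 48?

Search path for 48: 36 -> 41 -> 52
Found: False
Comparisons: 3


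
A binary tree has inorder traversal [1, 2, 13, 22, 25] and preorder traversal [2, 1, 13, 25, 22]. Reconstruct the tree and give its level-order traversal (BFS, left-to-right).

Inorder:  [1, 2, 13, 22, 25]
Preorder: [2, 1, 13, 25, 22]
Algorithm: preorder visits root first, so consume preorder in order;
for each root, split the current inorder slice at that value into
left-subtree inorder and right-subtree inorder, then recurse.
Recursive splits:
  root=2; inorder splits into left=[1], right=[13, 22, 25]
  root=1; inorder splits into left=[], right=[]
  root=13; inorder splits into left=[], right=[22, 25]
  root=25; inorder splits into left=[22], right=[]
  root=22; inorder splits into left=[], right=[]
Reconstructed level-order: [2, 1, 13, 25, 22]


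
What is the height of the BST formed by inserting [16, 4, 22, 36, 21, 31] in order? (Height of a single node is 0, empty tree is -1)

Insertion order: [16, 4, 22, 36, 21, 31]
Tree (level-order array): [16, 4, 22, None, None, 21, 36, None, None, 31]
Compute height bottom-up (empty subtree = -1):
  height(4) = 1 + max(-1, -1) = 0
  height(21) = 1 + max(-1, -1) = 0
  height(31) = 1 + max(-1, -1) = 0
  height(36) = 1 + max(0, -1) = 1
  height(22) = 1 + max(0, 1) = 2
  height(16) = 1 + max(0, 2) = 3
Height = 3


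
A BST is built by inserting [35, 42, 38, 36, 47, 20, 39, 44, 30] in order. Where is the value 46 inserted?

Starting tree (level order): [35, 20, 42, None, 30, 38, 47, None, None, 36, 39, 44]
Insertion path: 35 -> 42 -> 47 -> 44
Result: insert 46 as right child of 44
Final tree (level order): [35, 20, 42, None, 30, 38, 47, None, None, 36, 39, 44, None, None, None, None, None, None, 46]


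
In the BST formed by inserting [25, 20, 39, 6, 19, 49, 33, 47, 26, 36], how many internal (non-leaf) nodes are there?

Tree built from: [25, 20, 39, 6, 19, 49, 33, 47, 26, 36]
Tree (level-order array): [25, 20, 39, 6, None, 33, 49, None, 19, 26, 36, 47]
Rule: An internal node has at least one child.
Per-node child counts:
  node 25: 2 child(ren)
  node 20: 1 child(ren)
  node 6: 1 child(ren)
  node 19: 0 child(ren)
  node 39: 2 child(ren)
  node 33: 2 child(ren)
  node 26: 0 child(ren)
  node 36: 0 child(ren)
  node 49: 1 child(ren)
  node 47: 0 child(ren)
Matching nodes: [25, 20, 6, 39, 33, 49]
Count of internal (non-leaf) nodes: 6


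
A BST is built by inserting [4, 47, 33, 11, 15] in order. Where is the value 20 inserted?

Starting tree (level order): [4, None, 47, 33, None, 11, None, None, 15]
Insertion path: 4 -> 47 -> 33 -> 11 -> 15
Result: insert 20 as right child of 15
Final tree (level order): [4, None, 47, 33, None, 11, None, None, 15, None, 20]


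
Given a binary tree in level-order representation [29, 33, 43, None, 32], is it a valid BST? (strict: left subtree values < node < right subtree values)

Level-order array: [29, 33, 43, None, 32]
Validate using subtree bounds (lo, hi): at each node, require lo < value < hi,
then recurse left with hi=value and right with lo=value.
Preorder trace (stopping at first violation):
  at node 29 with bounds (-inf, +inf): OK
  at node 33 with bounds (-inf, 29): VIOLATION
Node 33 violates its bound: not (-inf < 33 < 29).
Result: Not a valid BST


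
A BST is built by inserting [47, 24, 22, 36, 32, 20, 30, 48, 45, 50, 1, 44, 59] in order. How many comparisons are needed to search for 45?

Search path for 45: 47 -> 24 -> 36 -> 45
Found: True
Comparisons: 4


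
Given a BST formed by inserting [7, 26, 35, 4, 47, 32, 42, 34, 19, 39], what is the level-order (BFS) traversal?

Tree insertion order: [7, 26, 35, 4, 47, 32, 42, 34, 19, 39]
Tree (level-order array): [7, 4, 26, None, None, 19, 35, None, None, 32, 47, None, 34, 42, None, None, None, 39]
BFS from the root, enqueuing left then right child of each popped node:
  queue [7] -> pop 7, enqueue [4, 26], visited so far: [7]
  queue [4, 26] -> pop 4, enqueue [none], visited so far: [7, 4]
  queue [26] -> pop 26, enqueue [19, 35], visited so far: [7, 4, 26]
  queue [19, 35] -> pop 19, enqueue [none], visited so far: [7, 4, 26, 19]
  queue [35] -> pop 35, enqueue [32, 47], visited so far: [7, 4, 26, 19, 35]
  queue [32, 47] -> pop 32, enqueue [34], visited so far: [7, 4, 26, 19, 35, 32]
  queue [47, 34] -> pop 47, enqueue [42], visited so far: [7, 4, 26, 19, 35, 32, 47]
  queue [34, 42] -> pop 34, enqueue [none], visited so far: [7, 4, 26, 19, 35, 32, 47, 34]
  queue [42] -> pop 42, enqueue [39], visited so far: [7, 4, 26, 19, 35, 32, 47, 34, 42]
  queue [39] -> pop 39, enqueue [none], visited so far: [7, 4, 26, 19, 35, 32, 47, 34, 42, 39]
Result: [7, 4, 26, 19, 35, 32, 47, 34, 42, 39]


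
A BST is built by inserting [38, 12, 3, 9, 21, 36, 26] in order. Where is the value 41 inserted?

Starting tree (level order): [38, 12, None, 3, 21, None, 9, None, 36, None, None, 26]
Insertion path: 38
Result: insert 41 as right child of 38
Final tree (level order): [38, 12, 41, 3, 21, None, None, None, 9, None, 36, None, None, 26]


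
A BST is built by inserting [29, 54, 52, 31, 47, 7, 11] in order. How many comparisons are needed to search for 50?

Search path for 50: 29 -> 54 -> 52 -> 31 -> 47
Found: False
Comparisons: 5


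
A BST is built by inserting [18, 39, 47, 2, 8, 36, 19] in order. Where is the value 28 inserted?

Starting tree (level order): [18, 2, 39, None, 8, 36, 47, None, None, 19]
Insertion path: 18 -> 39 -> 36 -> 19
Result: insert 28 as right child of 19
Final tree (level order): [18, 2, 39, None, 8, 36, 47, None, None, 19, None, None, None, None, 28]


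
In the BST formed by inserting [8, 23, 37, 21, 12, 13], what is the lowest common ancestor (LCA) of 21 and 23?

Tree insertion order: [8, 23, 37, 21, 12, 13]
Tree (level-order array): [8, None, 23, 21, 37, 12, None, None, None, None, 13]
In a BST, the LCA of p=21, q=23 is the first node v on the
root-to-leaf path with p <= v <= q (go left if both < v, right if both > v).
Walk from root:
  at 8: both 21 and 23 > 8, go right
  at 23: 21 <= 23 <= 23, this is the LCA
LCA = 23


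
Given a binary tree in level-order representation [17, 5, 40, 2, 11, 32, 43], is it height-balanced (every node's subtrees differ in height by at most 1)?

Tree (level-order array): [17, 5, 40, 2, 11, 32, 43]
Definition: a tree is height-balanced if, at every node, |h(left) - h(right)| <= 1 (empty subtree has height -1).
Bottom-up per-node check:
  node 2: h_left=-1, h_right=-1, diff=0 [OK], height=0
  node 11: h_left=-1, h_right=-1, diff=0 [OK], height=0
  node 5: h_left=0, h_right=0, diff=0 [OK], height=1
  node 32: h_left=-1, h_right=-1, diff=0 [OK], height=0
  node 43: h_left=-1, h_right=-1, diff=0 [OK], height=0
  node 40: h_left=0, h_right=0, diff=0 [OK], height=1
  node 17: h_left=1, h_right=1, diff=0 [OK], height=2
All nodes satisfy the balance condition.
Result: Balanced


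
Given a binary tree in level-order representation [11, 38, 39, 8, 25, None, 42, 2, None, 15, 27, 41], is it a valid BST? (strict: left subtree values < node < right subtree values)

Level-order array: [11, 38, 39, 8, 25, None, 42, 2, None, 15, 27, 41]
Validate using subtree bounds (lo, hi): at each node, require lo < value < hi,
then recurse left with hi=value and right with lo=value.
Preorder trace (stopping at first violation):
  at node 11 with bounds (-inf, +inf): OK
  at node 38 with bounds (-inf, 11): VIOLATION
Node 38 violates its bound: not (-inf < 38 < 11).
Result: Not a valid BST


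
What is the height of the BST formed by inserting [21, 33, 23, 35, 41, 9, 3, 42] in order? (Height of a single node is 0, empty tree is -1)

Insertion order: [21, 33, 23, 35, 41, 9, 3, 42]
Tree (level-order array): [21, 9, 33, 3, None, 23, 35, None, None, None, None, None, 41, None, 42]
Compute height bottom-up (empty subtree = -1):
  height(3) = 1 + max(-1, -1) = 0
  height(9) = 1 + max(0, -1) = 1
  height(23) = 1 + max(-1, -1) = 0
  height(42) = 1 + max(-1, -1) = 0
  height(41) = 1 + max(-1, 0) = 1
  height(35) = 1 + max(-1, 1) = 2
  height(33) = 1 + max(0, 2) = 3
  height(21) = 1 + max(1, 3) = 4
Height = 4


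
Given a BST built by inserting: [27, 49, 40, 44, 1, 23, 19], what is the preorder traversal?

Tree insertion order: [27, 49, 40, 44, 1, 23, 19]
Tree (level-order array): [27, 1, 49, None, 23, 40, None, 19, None, None, 44]
Preorder traversal: [27, 1, 23, 19, 49, 40, 44]


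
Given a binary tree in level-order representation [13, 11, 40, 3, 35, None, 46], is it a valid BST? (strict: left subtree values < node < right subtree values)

Level-order array: [13, 11, 40, 3, 35, None, 46]
Validate using subtree bounds (lo, hi): at each node, require lo < value < hi,
then recurse left with hi=value and right with lo=value.
Preorder trace (stopping at first violation):
  at node 13 with bounds (-inf, +inf): OK
  at node 11 with bounds (-inf, 13): OK
  at node 3 with bounds (-inf, 11): OK
  at node 35 with bounds (11, 13): VIOLATION
Node 35 violates its bound: not (11 < 35 < 13).
Result: Not a valid BST


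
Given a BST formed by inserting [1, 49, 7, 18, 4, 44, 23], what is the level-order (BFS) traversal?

Tree insertion order: [1, 49, 7, 18, 4, 44, 23]
Tree (level-order array): [1, None, 49, 7, None, 4, 18, None, None, None, 44, 23]
BFS from the root, enqueuing left then right child of each popped node:
  queue [1] -> pop 1, enqueue [49], visited so far: [1]
  queue [49] -> pop 49, enqueue [7], visited so far: [1, 49]
  queue [7] -> pop 7, enqueue [4, 18], visited so far: [1, 49, 7]
  queue [4, 18] -> pop 4, enqueue [none], visited so far: [1, 49, 7, 4]
  queue [18] -> pop 18, enqueue [44], visited so far: [1, 49, 7, 4, 18]
  queue [44] -> pop 44, enqueue [23], visited so far: [1, 49, 7, 4, 18, 44]
  queue [23] -> pop 23, enqueue [none], visited so far: [1, 49, 7, 4, 18, 44, 23]
Result: [1, 49, 7, 4, 18, 44, 23]


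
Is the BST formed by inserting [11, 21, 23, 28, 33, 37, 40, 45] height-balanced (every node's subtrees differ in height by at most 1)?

Tree (level-order array): [11, None, 21, None, 23, None, 28, None, 33, None, 37, None, 40, None, 45]
Definition: a tree is height-balanced if, at every node, |h(left) - h(right)| <= 1 (empty subtree has height -1).
Bottom-up per-node check:
  node 45: h_left=-1, h_right=-1, diff=0 [OK], height=0
  node 40: h_left=-1, h_right=0, diff=1 [OK], height=1
  node 37: h_left=-1, h_right=1, diff=2 [FAIL (|-1-1|=2 > 1)], height=2
  node 33: h_left=-1, h_right=2, diff=3 [FAIL (|-1-2|=3 > 1)], height=3
  node 28: h_left=-1, h_right=3, diff=4 [FAIL (|-1-3|=4 > 1)], height=4
  node 23: h_left=-1, h_right=4, diff=5 [FAIL (|-1-4|=5 > 1)], height=5
  node 21: h_left=-1, h_right=5, diff=6 [FAIL (|-1-5|=6 > 1)], height=6
  node 11: h_left=-1, h_right=6, diff=7 [FAIL (|-1-6|=7 > 1)], height=7
Node 37 violates the condition: |-1 - 1| = 2 > 1.
Result: Not balanced


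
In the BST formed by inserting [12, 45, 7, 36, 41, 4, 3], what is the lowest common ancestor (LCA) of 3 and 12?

Tree insertion order: [12, 45, 7, 36, 41, 4, 3]
Tree (level-order array): [12, 7, 45, 4, None, 36, None, 3, None, None, 41]
In a BST, the LCA of p=3, q=12 is the first node v on the
root-to-leaf path with p <= v <= q (go left if both < v, right if both > v).
Walk from root:
  at 12: 3 <= 12 <= 12, this is the LCA
LCA = 12


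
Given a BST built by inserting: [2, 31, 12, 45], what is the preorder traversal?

Tree insertion order: [2, 31, 12, 45]
Tree (level-order array): [2, None, 31, 12, 45]
Preorder traversal: [2, 31, 12, 45]


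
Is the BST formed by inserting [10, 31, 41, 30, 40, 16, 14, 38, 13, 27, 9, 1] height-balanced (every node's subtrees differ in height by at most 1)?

Tree (level-order array): [10, 9, 31, 1, None, 30, 41, None, None, 16, None, 40, None, 14, 27, 38, None, 13]
Definition: a tree is height-balanced if, at every node, |h(left) - h(right)| <= 1 (empty subtree has height -1).
Bottom-up per-node check:
  node 1: h_left=-1, h_right=-1, diff=0 [OK], height=0
  node 9: h_left=0, h_right=-1, diff=1 [OK], height=1
  node 13: h_left=-1, h_right=-1, diff=0 [OK], height=0
  node 14: h_left=0, h_right=-1, diff=1 [OK], height=1
  node 27: h_left=-1, h_right=-1, diff=0 [OK], height=0
  node 16: h_left=1, h_right=0, diff=1 [OK], height=2
  node 30: h_left=2, h_right=-1, diff=3 [FAIL (|2--1|=3 > 1)], height=3
  node 38: h_left=-1, h_right=-1, diff=0 [OK], height=0
  node 40: h_left=0, h_right=-1, diff=1 [OK], height=1
  node 41: h_left=1, h_right=-1, diff=2 [FAIL (|1--1|=2 > 1)], height=2
  node 31: h_left=3, h_right=2, diff=1 [OK], height=4
  node 10: h_left=1, h_right=4, diff=3 [FAIL (|1-4|=3 > 1)], height=5
Node 30 violates the condition: |2 - -1| = 3 > 1.
Result: Not balanced


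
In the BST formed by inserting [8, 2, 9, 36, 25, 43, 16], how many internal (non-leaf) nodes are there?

Tree built from: [8, 2, 9, 36, 25, 43, 16]
Tree (level-order array): [8, 2, 9, None, None, None, 36, 25, 43, 16]
Rule: An internal node has at least one child.
Per-node child counts:
  node 8: 2 child(ren)
  node 2: 0 child(ren)
  node 9: 1 child(ren)
  node 36: 2 child(ren)
  node 25: 1 child(ren)
  node 16: 0 child(ren)
  node 43: 0 child(ren)
Matching nodes: [8, 9, 36, 25]
Count of internal (non-leaf) nodes: 4


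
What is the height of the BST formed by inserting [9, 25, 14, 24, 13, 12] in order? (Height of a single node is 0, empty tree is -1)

Insertion order: [9, 25, 14, 24, 13, 12]
Tree (level-order array): [9, None, 25, 14, None, 13, 24, 12]
Compute height bottom-up (empty subtree = -1):
  height(12) = 1 + max(-1, -1) = 0
  height(13) = 1 + max(0, -1) = 1
  height(24) = 1 + max(-1, -1) = 0
  height(14) = 1 + max(1, 0) = 2
  height(25) = 1 + max(2, -1) = 3
  height(9) = 1 + max(-1, 3) = 4
Height = 4


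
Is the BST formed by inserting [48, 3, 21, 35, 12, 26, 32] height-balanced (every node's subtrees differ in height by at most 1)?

Tree (level-order array): [48, 3, None, None, 21, 12, 35, None, None, 26, None, None, 32]
Definition: a tree is height-balanced if, at every node, |h(left) - h(right)| <= 1 (empty subtree has height -1).
Bottom-up per-node check:
  node 12: h_left=-1, h_right=-1, diff=0 [OK], height=0
  node 32: h_left=-1, h_right=-1, diff=0 [OK], height=0
  node 26: h_left=-1, h_right=0, diff=1 [OK], height=1
  node 35: h_left=1, h_right=-1, diff=2 [FAIL (|1--1|=2 > 1)], height=2
  node 21: h_left=0, h_right=2, diff=2 [FAIL (|0-2|=2 > 1)], height=3
  node 3: h_left=-1, h_right=3, diff=4 [FAIL (|-1-3|=4 > 1)], height=4
  node 48: h_left=4, h_right=-1, diff=5 [FAIL (|4--1|=5 > 1)], height=5
Node 35 violates the condition: |1 - -1| = 2 > 1.
Result: Not balanced


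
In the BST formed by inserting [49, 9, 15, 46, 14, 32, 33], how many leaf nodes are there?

Tree built from: [49, 9, 15, 46, 14, 32, 33]
Tree (level-order array): [49, 9, None, None, 15, 14, 46, None, None, 32, None, None, 33]
Rule: A leaf has 0 children.
Per-node child counts:
  node 49: 1 child(ren)
  node 9: 1 child(ren)
  node 15: 2 child(ren)
  node 14: 0 child(ren)
  node 46: 1 child(ren)
  node 32: 1 child(ren)
  node 33: 0 child(ren)
Matching nodes: [14, 33]
Count of leaf nodes: 2


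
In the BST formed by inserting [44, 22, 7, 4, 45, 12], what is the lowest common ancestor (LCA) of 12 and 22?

Tree insertion order: [44, 22, 7, 4, 45, 12]
Tree (level-order array): [44, 22, 45, 7, None, None, None, 4, 12]
In a BST, the LCA of p=12, q=22 is the first node v on the
root-to-leaf path with p <= v <= q (go left if both < v, right if both > v).
Walk from root:
  at 44: both 12 and 22 < 44, go left
  at 22: 12 <= 22 <= 22, this is the LCA
LCA = 22


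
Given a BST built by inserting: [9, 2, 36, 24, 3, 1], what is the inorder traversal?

Tree insertion order: [9, 2, 36, 24, 3, 1]
Tree (level-order array): [9, 2, 36, 1, 3, 24]
Inorder traversal: [1, 2, 3, 9, 24, 36]


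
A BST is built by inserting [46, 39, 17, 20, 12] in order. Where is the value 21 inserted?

Starting tree (level order): [46, 39, None, 17, None, 12, 20]
Insertion path: 46 -> 39 -> 17 -> 20
Result: insert 21 as right child of 20
Final tree (level order): [46, 39, None, 17, None, 12, 20, None, None, None, 21]


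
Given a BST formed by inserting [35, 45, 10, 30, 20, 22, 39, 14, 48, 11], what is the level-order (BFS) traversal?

Tree insertion order: [35, 45, 10, 30, 20, 22, 39, 14, 48, 11]
Tree (level-order array): [35, 10, 45, None, 30, 39, 48, 20, None, None, None, None, None, 14, 22, 11]
BFS from the root, enqueuing left then right child of each popped node:
  queue [35] -> pop 35, enqueue [10, 45], visited so far: [35]
  queue [10, 45] -> pop 10, enqueue [30], visited so far: [35, 10]
  queue [45, 30] -> pop 45, enqueue [39, 48], visited so far: [35, 10, 45]
  queue [30, 39, 48] -> pop 30, enqueue [20], visited so far: [35, 10, 45, 30]
  queue [39, 48, 20] -> pop 39, enqueue [none], visited so far: [35, 10, 45, 30, 39]
  queue [48, 20] -> pop 48, enqueue [none], visited so far: [35, 10, 45, 30, 39, 48]
  queue [20] -> pop 20, enqueue [14, 22], visited so far: [35, 10, 45, 30, 39, 48, 20]
  queue [14, 22] -> pop 14, enqueue [11], visited so far: [35, 10, 45, 30, 39, 48, 20, 14]
  queue [22, 11] -> pop 22, enqueue [none], visited so far: [35, 10, 45, 30, 39, 48, 20, 14, 22]
  queue [11] -> pop 11, enqueue [none], visited so far: [35, 10, 45, 30, 39, 48, 20, 14, 22, 11]
Result: [35, 10, 45, 30, 39, 48, 20, 14, 22, 11]


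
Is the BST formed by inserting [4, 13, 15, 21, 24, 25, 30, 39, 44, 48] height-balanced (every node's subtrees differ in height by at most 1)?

Tree (level-order array): [4, None, 13, None, 15, None, 21, None, 24, None, 25, None, 30, None, 39, None, 44, None, 48]
Definition: a tree is height-balanced if, at every node, |h(left) - h(right)| <= 1 (empty subtree has height -1).
Bottom-up per-node check:
  node 48: h_left=-1, h_right=-1, diff=0 [OK], height=0
  node 44: h_left=-1, h_right=0, diff=1 [OK], height=1
  node 39: h_left=-1, h_right=1, diff=2 [FAIL (|-1-1|=2 > 1)], height=2
  node 30: h_left=-1, h_right=2, diff=3 [FAIL (|-1-2|=3 > 1)], height=3
  node 25: h_left=-1, h_right=3, diff=4 [FAIL (|-1-3|=4 > 1)], height=4
  node 24: h_left=-1, h_right=4, diff=5 [FAIL (|-1-4|=5 > 1)], height=5
  node 21: h_left=-1, h_right=5, diff=6 [FAIL (|-1-5|=6 > 1)], height=6
  node 15: h_left=-1, h_right=6, diff=7 [FAIL (|-1-6|=7 > 1)], height=7
  node 13: h_left=-1, h_right=7, diff=8 [FAIL (|-1-7|=8 > 1)], height=8
  node 4: h_left=-1, h_right=8, diff=9 [FAIL (|-1-8|=9 > 1)], height=9
Node 39 violates the condition: |-1 - 1| = 2 > 1.
Result: Not balanced


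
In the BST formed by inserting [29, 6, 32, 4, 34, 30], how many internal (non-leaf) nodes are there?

Tree built from: [29, 6, 32, 4, 34, 30]
Tree (level-order array): [29, 6, 32, 4, None, 30, 34]
Rule: An internal node has at least one child.
Per-node child counts:
  node 29: 2 child(ren)
  node 6: 1 child(ren)
  node 4: 0 child(ren)
  node 32: 2 child(ren)
  node 30: 0 child(ren)
  node 34: 0 child(ren)
Matching nodes: [29, 6, 32]
Count of internal (non-leaf) nodes: 3


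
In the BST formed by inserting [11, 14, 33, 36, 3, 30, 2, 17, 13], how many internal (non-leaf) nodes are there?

Tree built from: [11, 14, 33, 36, 3, 30, 2, 17, 13]
Tree (level-order array): [11, 3, 14, 2, None, 13, 33, None, None, None, None, 30, 36, 17]
Rule: An internal node has at least one child.
Per-node child counts:
  node 11: 2 child(ren)
  node 3: 1 child(ren)
  node 2: 0 child(ren)
  node 14: 2 child(ren)
  node 13: 0 child(ren)
  node 33: 2 child(ren)
  node 30: 1 child(ren)
  node 17: 0 child(ren)
  node 36: 0 child(ren)
Matching nodes: [11, 3, 14, 33, 30]
Count of internal (non-leaf) nodes: 5


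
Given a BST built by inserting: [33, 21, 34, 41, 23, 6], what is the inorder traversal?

Tree insertion order: [33, 21, 34, 41, 23, 6]
Tree (level-order array): [33, 21, 34, 6, 23, None, 41]
Inorder traversal: [6, 21, 23, 33, 34, 41]


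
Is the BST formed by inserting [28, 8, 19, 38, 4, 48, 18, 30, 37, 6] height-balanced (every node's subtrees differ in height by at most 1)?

Tree (level-order array): [28, 8, 38, 4, 19, 30, 48, None, 6, 18, None, None, 37]
Definition: a tree is height-balanced if, at every node, |h(left) - h(right)| <= 1 (empty subtree has height -1).
Bottom-up per-node check:
  node 6: h_left=-1, h_right=-1, diff=0 [OK], height=0
  node 4: h_left=-1, h_right=0, diff=1 [OK], height=1
  node 18: h_left=-1, h_right=-1, diff=0 [OK], height=0
  node 19: h_left=0, h_right=-1, diff=1 [OK], height=1
  node 8: h_left=1, h_right=1, diff=0 [OK], height=2
  node 37: h_left=-1, h_right=-1, diff=0 [OK], height=0
  node 30: h_left=-1, h_right=0, diff=1 [OK], height=1
  node 48: h_left=-1, h_right=-1, diff=0 [OK], height=0
  node 38: h_left=1, h_right=0, diff=1 [OK], height=2
  node 28: h_left=2, h_right=2, diff=0 [OK], height=3
All nodes satisfy the balance condition.
Result: Balanced


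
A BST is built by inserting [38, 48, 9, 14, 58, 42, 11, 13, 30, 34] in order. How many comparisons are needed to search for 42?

Search path for 42: 38 -> 48 -> 42
Found: True
Comparisons: 3


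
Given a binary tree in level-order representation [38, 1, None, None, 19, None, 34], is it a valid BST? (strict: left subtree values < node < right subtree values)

Level-order array: [38, 1, None, None, 19, None, 34]
Validate using subtree bounds (lo, hi): at each node, require lo < value < hi,
then recurse left with hi=value and right with lo=value.
Preorder trace (stopping at first violation):
  at node 38 with bounds (-inf, +inf): OK
  at node 1 with bounds (-inf, 38): OK
  at node 19 with bounds (1, 38): OK
  at node 34 with bounds (19, 38): OK
No violation found at any node.
Result: Valid BST


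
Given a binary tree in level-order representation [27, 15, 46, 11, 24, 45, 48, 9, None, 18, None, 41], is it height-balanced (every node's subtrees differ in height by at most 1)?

Tree (level-order array): [27, 15, 46, 11, 24, 45, 48, 9, None, 18, None, 41]
Definition: a tree is height-balanced if, at every node, |h(left) - h(right)| <= 1 (empty subtree has height -1).
Bottom-up per-node check:
  node 9: h_left=-1, h_right=-1, diff=0 [OK], height=0
  node 11: h_left=0, h_right=-1, diff=1 [OK], height=1
  node 18: h_left=-1, h_right=-1, diff=0 [OK], height=0
  node 24: h_left=0, h_right=-1, diff=1 [OK], height=1
  node 15: h_left=1, h_right=1, diff=0 [OK], height=2
  node 41: h_left=-1, h_right=-1, diff=0 [OK], height=0
  node 45: h_left=0, h_right=-1, diff=1 [OK], height=1
  node 48: h_left=-1, h_right=-1, diff=0 [OK], height=0
  node 46: h_left=1, h_right=0, diff=1 [OK], height=2
  node 27: h_left=2, h_right=2, diff=0 [OK], height=3
All nodes satisfy the balance condition.
Result: Balanced


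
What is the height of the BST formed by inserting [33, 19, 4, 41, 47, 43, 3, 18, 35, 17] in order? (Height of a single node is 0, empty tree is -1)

Insertion order: [33, 19, 4, 41, 47, 43, 3, 18, 35, 17]
Tree (level-order array): [33, 19, 41, 4, None, 35, 47, 3, 18, None, None, 43, None, None, None, 17]
Compute height bottom-up (empty subtree = -1):
  height(3) = 1 + max(-1, -1) = 0
  height(17) = 1 + max(-1, -1) = 0
  height(18) = 1 + max(0, -1) = 1
  height(4) = 1 + max(0, 1) = 2
  height(19) = 1 + max(2, -1) = 3
  height(35) = 1 + max(-1, -1) = 0
  height(43) = 1 + max(-1, -1) = 0
  height(47) = 1 + max(0, -1) = 1
  height(41) = 1 + max(0, 1) = 2
  height(33) = 1 + max(3, 2) = 4
Height = 4


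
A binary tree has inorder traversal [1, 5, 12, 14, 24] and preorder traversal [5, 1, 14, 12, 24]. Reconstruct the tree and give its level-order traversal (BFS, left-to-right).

Inorder:  [1, 5, 12, 14, 24]
Preorder: [5, 1, 14, 12, 24]
Algorithm: preorder visits root first, so consume preorder in order;
for each root, split the current inorder slice at that value into
left-subtree inorder and right-subtree inorder, then recurse.
Recursive splits:
  root=5; inorder splits into left=[1], right=[12, 14, 24]
  root=1; inorder splits into left=[], right=[]
  root=14; inorder splits into left=[12], right=[24]
  root=12; inorder splits into left=[], right=[]
  root=24; inorder splits into left=[], right=[]
Reconstructed level-order: [5, 1, 14, 12, 24]


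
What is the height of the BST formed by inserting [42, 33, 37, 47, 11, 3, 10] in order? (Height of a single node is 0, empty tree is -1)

Insertion order: [42, 33, 37, 47, 11, 3, 10]
Tree (level-order array): [42, 33, 47, 11, 37, None, None, 3, None, None, None, None, 10]
Compute height bottom-up (empty subtree = -1):
  height(10) = 1 + max(-1, -1) = 0
  height(3) = 1 + max(-1, 0) = 1
  height(11) = 1 + max(1, -1) = 2
  height(37) = 1 + max(-1, -1) = 0
  height(33) = 1 + max(2, 0) = 3
  height(47) = 1 + max(-1, -1) = 0
  height(42) = 1 + max(3, 0) = 4
Height = 4


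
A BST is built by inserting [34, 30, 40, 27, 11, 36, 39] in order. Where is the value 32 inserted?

Starting tree (level order): [34, 30, 40, 27, None, 36, None, 11, None, None, 39]
Insertion path: 34 -> 30
Result: insert 32 as right child of 30
Final tree (level order): [34, 30, 40, 27, 32, 36, None, 11, None, None, None, None, 39]


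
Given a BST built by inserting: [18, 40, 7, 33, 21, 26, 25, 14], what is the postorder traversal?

Tree insertion order: [18, 40, 7, 33, 21, 26, 25, 14]
Tree (level-order array): [18, 7, 40, None, 14, 33, None, None, None, 21, None, None, 26, 25]
Postorder traversal: [14, 7, 25, 26, 21, 33, 40, 18]


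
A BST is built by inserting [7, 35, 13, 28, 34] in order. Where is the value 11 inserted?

Starting tree (level order): [7, None, 35, 13, None, None, 28, None, 34]
Insertion path: 7 -> 35 -> 13
Result: insert 11 as left child of 13
Final tree (level order): [7, None, 35, 13, None, 11, 28, None, None, None, 34]


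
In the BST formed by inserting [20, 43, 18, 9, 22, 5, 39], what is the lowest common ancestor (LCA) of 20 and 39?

Tree insertion order: [20, 43, 18, 9, 22, 5, 39]
Tree (level-order array): [20, 18, 43, 9, None, 22, None, 5, None, None, 39]
In a BST, the LCA of p=20, q=39 is the first node v on the
root-to-leaf path with p <= v <= q (go left if both < v, right if both > v).
Walk from root:
  at 20: 20 <= 20 <= 39, this is the LCA
LCA = 20


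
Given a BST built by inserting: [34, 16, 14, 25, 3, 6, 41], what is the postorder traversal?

Tree insertion order: [34, 16, 14, 25, 3, 6, 41]
Tree (level-order array): [34, 16, 41, 14, 25, None, None, 3, None, None, None, None, 6]
Postorder traversal: [6, 3, 14, 25, 16, 41, 34]


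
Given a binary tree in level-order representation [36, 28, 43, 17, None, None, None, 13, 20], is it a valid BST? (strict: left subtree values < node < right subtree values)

Level-order array: [36, 28, 43, 17, None, None, None, 13, 20]
Validate using subtree bounds (lo, hi): at each node, require lo < value < hi,
then recurse left with hi=value and right with lo=value.
Preorder trace (stopping at first violation):
  at node 36 with bounds (-inf, +inf): OK
  at node 28 with bounds (-inf, 36): OK
  at node 17 with bounds (-inf, 28): OK
  at node 13 with bounds (-inf, 17): OK
  at node 20 with bounds (17, 28): OK
  at node 43 with bounds (36, +inf): OK
No violation found at any node.
Result: Valid BST


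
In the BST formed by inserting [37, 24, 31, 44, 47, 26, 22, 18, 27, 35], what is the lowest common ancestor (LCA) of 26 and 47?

Tree insertion order: [37, 24, 31, 44, 47, 26, 22, 18, 27, 35]
Tree (level-order array): [37, 24, 44, 22, 31, None, 47, 18, None, 26, 35, None, None, None, None, None, 27]
In a BST, the LCA of p=26, q=47 is the first node v on the
root-to-leaf path with p <= v <= q (go left if both < v, right if both > v).
Walk from root:
  at 37: 26 <= 37 <= 47, this is the LCA
LCA = 37
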